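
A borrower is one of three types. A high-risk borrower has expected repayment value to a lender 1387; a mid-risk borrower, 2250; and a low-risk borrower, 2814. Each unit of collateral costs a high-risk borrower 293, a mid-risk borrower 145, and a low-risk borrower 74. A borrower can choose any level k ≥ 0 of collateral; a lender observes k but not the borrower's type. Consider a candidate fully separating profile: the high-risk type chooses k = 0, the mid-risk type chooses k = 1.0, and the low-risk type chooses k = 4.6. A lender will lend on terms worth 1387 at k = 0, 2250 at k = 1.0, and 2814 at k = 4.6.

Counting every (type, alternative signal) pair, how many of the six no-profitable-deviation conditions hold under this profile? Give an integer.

3

High-risk (own payoff 1387): to k=1.0 gives 2250 − 293×1.0 = 1957 → profitable ✗; to k=4.6 gives 2814 − 293×4.6 = 1466.2 → profitable ✗.
Low-risk (own payoff 2814 − 74×4.6 = 2473.6): to k=0 gives 1387 → no gain ✓; to k=1.0 gives 2250 − 74×1.0 = 2176 → no gain ✓.
Mid-risk (own payoff 2250 − 145×1.0 = 2105): to k=0 gives 1387 → no gain ✓; to k=4.6 gives 2814 − 145×4.6 = 2147 → profitable ✗.
3 of the 6 constraints hold; not an equilibrium.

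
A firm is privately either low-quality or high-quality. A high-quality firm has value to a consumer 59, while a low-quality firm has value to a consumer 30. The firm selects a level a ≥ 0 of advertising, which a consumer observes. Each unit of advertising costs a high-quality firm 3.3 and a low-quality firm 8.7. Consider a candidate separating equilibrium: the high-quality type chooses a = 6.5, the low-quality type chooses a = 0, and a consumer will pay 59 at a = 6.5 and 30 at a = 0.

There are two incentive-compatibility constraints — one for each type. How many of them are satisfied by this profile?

2

High-quality type: signal → 59 − 3.3 × 6.5 = 37.55; deviate to 0 → 30. IC holds (37.55 ≥ 30).
Low-quality type: stay at 0 → 30; mimic → 59 − 8.7 × 6.5 = 2.45. IC holds (30 ≥ 2.45).
2 of 2 constraints hold, so this is a separating equilibrium.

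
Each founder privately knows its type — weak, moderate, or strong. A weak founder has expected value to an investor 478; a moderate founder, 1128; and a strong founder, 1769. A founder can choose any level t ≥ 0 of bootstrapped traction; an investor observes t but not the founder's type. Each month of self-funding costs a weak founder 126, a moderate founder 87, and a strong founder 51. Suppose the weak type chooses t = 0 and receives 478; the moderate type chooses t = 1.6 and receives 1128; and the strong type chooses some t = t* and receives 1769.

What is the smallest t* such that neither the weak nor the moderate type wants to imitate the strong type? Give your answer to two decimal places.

Weak type (on-path payoff 478) won't mimic when 478 ≥ 1769 − 126·t*, i.e. t* ≥ 10.25.
Moderate type (on-path payoff 1128 − 87×1.6 = 988.8) won't mimic when 988.8 ≥ 1769 − 87·t*, i.e. t* ≥ 8.97.
Both must hold, so t* = max(10.25, 8.97) = 10.25. The weak type's constraint binds.

10.25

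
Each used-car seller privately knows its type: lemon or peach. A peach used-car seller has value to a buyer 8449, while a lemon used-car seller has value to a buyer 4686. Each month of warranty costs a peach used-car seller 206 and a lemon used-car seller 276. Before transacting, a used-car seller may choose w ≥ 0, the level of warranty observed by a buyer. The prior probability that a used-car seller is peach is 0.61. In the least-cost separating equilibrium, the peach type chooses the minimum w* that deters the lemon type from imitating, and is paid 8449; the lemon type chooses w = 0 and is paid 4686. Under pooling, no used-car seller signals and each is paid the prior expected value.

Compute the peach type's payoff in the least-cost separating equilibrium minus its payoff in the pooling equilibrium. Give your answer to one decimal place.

-1341.0

Least-cost separating signal: w* solves 4686 = 8449 − 276·w*, so w* = (8449 − 4686)/276 ≈ 13.6341.
Peach type's separating payoff: 8449 − 206 × w* = 8449 − 206 × (8449 − 4686)/276 = 8449 − 775178/276 ≈ 5640.384.
Pooling payoff: 0.61 × 8449 + 0.39 × 4686 = 6981.43.
Difference: 5640.384 − 6981.43 = -1341.046, i.e. -1341.0 to one decimal place.
The peach type would prefer the pooling outcome.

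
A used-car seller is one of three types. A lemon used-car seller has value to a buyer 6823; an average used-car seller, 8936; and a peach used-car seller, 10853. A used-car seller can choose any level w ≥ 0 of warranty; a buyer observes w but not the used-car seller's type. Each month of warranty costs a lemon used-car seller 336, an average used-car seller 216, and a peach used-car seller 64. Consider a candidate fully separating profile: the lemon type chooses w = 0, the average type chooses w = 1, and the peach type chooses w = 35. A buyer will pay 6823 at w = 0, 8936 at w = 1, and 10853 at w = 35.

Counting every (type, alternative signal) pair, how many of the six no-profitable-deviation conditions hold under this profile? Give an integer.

4

Average (own payoff 8936 − 216×1 = 8720): to w=0 gives 6823 → no gain ✓; to w=35 gives 10853 − 216×35 = 3293 → no gain ✓.
Lemon (own payoff 6823): to w=1 gives 8936 − 336×1 = 8600 → profitable ✗; to w=35 gives 10853 − 336×35 = -907 → no gain ✓.
Peach (own payoff 10853 − 64×35 = 8613): to w=0 gives 6823 → no gain ✓; to w=1 gives 8936 − 64×1 = 8872 → profitable ✗.
4 of the 6 constraints hold; not an equilibrium.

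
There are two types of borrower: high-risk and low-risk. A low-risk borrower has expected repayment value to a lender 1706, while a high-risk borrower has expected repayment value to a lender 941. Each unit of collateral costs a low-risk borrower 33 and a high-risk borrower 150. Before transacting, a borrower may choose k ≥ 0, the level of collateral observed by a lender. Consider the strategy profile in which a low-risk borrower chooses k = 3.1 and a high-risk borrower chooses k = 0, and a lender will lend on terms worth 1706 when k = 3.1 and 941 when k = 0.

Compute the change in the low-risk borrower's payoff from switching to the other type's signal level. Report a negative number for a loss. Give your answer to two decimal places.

Playing k = 3.1 the low-risk borrower receives 1706 − 33 × 3.1 = 1603.7.
Deviating to k = 0 yields 941 instead.
Gain from deviating: 941 − 1603.7 = -662.70.
The gain is negative, so the low-risk type's incentive-compatibility constraint is satisfied.

-662.70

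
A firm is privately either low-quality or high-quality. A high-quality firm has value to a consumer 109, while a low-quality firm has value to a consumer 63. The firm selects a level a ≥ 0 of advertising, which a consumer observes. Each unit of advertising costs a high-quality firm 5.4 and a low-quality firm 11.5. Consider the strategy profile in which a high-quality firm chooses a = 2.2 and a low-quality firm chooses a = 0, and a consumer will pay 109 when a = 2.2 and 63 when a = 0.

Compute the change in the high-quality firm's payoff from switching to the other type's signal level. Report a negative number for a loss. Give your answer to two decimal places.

-34.12

Playing a = 2.2 the high-quality firm receives 109 − 5.4 × 2.2 = 97.12.
Deviating to a = 0 yields 63 instead.
Gain from deviating: 63 − 97.12 = -34.12.
The gain is negative, so the high-quality type's incentive-compatibility constraint is satisfied.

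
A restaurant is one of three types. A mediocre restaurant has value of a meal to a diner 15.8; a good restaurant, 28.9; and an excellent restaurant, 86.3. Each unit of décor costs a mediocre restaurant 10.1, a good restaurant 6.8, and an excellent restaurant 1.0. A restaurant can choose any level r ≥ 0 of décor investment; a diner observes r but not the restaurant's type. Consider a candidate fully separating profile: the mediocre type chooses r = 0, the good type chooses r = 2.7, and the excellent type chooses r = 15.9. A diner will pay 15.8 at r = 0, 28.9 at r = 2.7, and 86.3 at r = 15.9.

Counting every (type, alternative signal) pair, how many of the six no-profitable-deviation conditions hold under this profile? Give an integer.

Good (own payoff 28.9 − 6.8×2.7 = 10.54): to r=0 gives 15.8 → profitable ✗; to r=15.9 gives 86.3 − 6.8×15.9 = -21.82 → no gain ✓.
Excellent (own payoff 86.3 − 1.0×15.9 = 70.4): to r=0 gives 15.8 → no gain ✓; to r=2.7 gives 28.9 − 1.0×2.7 = 26.2 → no gain ✓.
Mediocre (own payoff 15.8): to r=2.7 gives 28.9 − 10.1×2.7 = 1.63 → no gain ✓; to r=15.9 gives 86.3 − 10.1×15.9 = -74.29 → no gain ✓.
5 of the 6 constraints hold; not an equilibrium.

5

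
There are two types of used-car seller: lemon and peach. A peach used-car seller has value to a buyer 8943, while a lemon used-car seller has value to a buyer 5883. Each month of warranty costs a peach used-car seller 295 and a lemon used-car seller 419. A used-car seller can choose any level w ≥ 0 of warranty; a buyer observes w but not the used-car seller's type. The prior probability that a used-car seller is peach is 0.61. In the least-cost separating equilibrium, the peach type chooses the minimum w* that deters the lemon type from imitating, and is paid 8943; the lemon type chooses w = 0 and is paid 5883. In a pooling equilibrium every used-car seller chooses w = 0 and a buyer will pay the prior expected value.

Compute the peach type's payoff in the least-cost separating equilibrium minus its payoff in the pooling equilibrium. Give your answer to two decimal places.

-961.02

Least-cost separating signal: w* solves 5883 = 8943 − 419·w*, so w* = (8943 − 5883)/419 ≈ 7.3031.
Peach type's separating payoff: 8943 − 295 × w* = 8943 − 295 × (8943 − 5883)/419 = 8943 − 902700/419 ≈ 6788.5847.
Pooling payoff: 0.61 × 8943 + 0.39 × 5883 = 7749.6.
Difference: 6788.5847 − 7749.6 = -961.0153, i.e. -961.02 to two decimal places.
The peach type would prefer the pooling outcome.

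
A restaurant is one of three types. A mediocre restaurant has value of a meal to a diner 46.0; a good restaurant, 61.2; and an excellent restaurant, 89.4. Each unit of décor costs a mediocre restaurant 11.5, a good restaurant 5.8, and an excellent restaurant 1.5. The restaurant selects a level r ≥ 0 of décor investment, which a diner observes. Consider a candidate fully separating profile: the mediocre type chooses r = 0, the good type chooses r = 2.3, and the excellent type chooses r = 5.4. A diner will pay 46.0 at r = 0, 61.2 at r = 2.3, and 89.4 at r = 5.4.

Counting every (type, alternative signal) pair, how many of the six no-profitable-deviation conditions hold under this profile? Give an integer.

Mediocre (own payoff 46.0): to r=2.3 gives 61.2 − 11.5×2.3 = 34.75 → no gain ✓; to r=5.4 gives 89.4 − 11.5×5.4 = 27.3 → no gain ✓.
Good (own payoff 61.2 − 5.8×2.3 = 47.86): to r=0 gives 46.0 → no gain ✓; to r=5.4 gives 89.4 − 5.8×5.4 = 58.08 → profitable ✗.
Excellent (own payoff 89.4 − 1.5×5.4 = 81.3): to r=0 gives 46.0 → no gain ✓; to r=2.3 gives 61.2 − 1.5×2.3 = 57.75 → no gain ✓.
5 of the 6 constraints hold; not an equilibrium.

5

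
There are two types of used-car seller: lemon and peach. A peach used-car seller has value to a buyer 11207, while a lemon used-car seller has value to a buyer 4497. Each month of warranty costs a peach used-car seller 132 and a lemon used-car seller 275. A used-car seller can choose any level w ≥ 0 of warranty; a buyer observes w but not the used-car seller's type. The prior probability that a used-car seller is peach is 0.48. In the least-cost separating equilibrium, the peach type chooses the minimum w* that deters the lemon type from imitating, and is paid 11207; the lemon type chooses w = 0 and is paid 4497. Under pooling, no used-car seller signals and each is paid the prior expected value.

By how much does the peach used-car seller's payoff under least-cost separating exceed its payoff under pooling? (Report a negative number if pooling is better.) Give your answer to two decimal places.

Least-cost separating signal: w* solves 4497 = 11207 − 275·w*, so w* = (11207 − 4497)/275 = 24.4.
Peach type's separating payoff: 11207 − 132 × w* = 11207 − 132 × (11207 − 4497)/275 = 11207 − 885720/275 = 7986.2.
Pooling payoff: 0.48 × 11207 + 0.52 × 4497 = 7717.8.
Difference: 7986.2 − 7717.8 = 268.40.
The peach type prefers to separate.

268.40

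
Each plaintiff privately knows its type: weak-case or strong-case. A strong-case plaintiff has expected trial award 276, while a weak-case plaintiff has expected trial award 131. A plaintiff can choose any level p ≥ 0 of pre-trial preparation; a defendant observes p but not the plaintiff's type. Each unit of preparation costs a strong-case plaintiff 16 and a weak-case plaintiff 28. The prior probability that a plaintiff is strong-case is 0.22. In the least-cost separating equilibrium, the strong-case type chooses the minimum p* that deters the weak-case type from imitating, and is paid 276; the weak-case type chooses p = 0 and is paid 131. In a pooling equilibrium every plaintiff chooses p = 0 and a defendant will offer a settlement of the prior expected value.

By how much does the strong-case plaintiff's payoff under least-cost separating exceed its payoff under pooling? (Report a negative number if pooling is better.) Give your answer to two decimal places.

30.24

Least-cost separating signal: p* solves 131 = 276 − 28·p*, so p* = (276 − 131)/28 ≈ 5.1786.
Strong-case type's separating payoff: 276 − 16 × p* = 276 − 16 × (276 − 131)/28 = 276 − 2320/28 ≈ 193.1429.
Pooling payoff: 0.22 × 276 + 0.78 × 131 = 162.9.
Difference: 193.1429 − 162.9 = 30.2429, i.e. 30.24 to two decimal places.
The strong-case type prefers to separate.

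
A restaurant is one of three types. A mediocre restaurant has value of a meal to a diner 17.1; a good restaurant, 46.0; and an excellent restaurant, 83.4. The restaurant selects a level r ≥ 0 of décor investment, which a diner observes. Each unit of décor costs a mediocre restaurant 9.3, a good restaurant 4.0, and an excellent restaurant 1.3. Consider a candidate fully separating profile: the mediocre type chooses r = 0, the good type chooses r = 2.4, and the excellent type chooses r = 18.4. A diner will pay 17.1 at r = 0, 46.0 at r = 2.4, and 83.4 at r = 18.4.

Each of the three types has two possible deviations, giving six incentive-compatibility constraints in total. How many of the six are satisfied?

Excellent (own payoff 83.4 − 1.3×18.4 = 59.48): to r=0 gives 17.1 → no gain ✓; to r=2.4 gives 46.0 − 1.3×2.4 = 42.88 → no gain ✓.
Mediocre (own payoff 17.1): to r=2.4 gives 46.0 − 9.3×2.4 = 23.68 → profitable ✗; to r=18.4 gives 83.4 − 9.3×18.4 = -87.72 → no gain ✓.
Good (own payoff 46.0 − 4.0×2.4 = 36.4): to r=0 gives 17.1 → no gain ✓; to r=18.4 gives 83.4 − 4.0×18.4 = 9.8 → no gain ✓.
5 of the 6 constraints hold; not an equilibrium.

5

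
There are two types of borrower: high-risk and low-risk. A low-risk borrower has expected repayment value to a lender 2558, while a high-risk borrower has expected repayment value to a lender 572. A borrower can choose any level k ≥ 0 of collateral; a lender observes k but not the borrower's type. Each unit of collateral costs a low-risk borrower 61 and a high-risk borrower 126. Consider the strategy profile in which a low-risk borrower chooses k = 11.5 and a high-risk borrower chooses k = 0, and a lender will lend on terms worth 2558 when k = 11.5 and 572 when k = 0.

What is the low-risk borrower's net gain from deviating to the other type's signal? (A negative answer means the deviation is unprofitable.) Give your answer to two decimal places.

Playing k = 11.5 the low-risk borrower receives 2558 − 61 × 11.5 = 1856.5.
Deviating to k = 0 yields 572 instead.
Gain from deviating: 572 − 1856.5 = -1284.50.
The gain is negative, so the low-risk type's incentive-compatibility constraint is satisfied.

-1284.50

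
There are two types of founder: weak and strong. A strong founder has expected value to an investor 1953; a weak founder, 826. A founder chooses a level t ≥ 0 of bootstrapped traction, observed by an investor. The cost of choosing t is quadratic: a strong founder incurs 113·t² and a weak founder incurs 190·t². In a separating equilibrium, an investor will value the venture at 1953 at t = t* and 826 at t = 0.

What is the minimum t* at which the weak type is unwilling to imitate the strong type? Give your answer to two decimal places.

The weak type at t = 0 receives 826; imitating at t* yields 1953 − 190·t*².
Indifference: 826 = 1953 − 190·t*², so t*² = (1953 − 826) / 190 ≈ 5.9316.
t* = √5.9316 ≈ 2.44.

2.44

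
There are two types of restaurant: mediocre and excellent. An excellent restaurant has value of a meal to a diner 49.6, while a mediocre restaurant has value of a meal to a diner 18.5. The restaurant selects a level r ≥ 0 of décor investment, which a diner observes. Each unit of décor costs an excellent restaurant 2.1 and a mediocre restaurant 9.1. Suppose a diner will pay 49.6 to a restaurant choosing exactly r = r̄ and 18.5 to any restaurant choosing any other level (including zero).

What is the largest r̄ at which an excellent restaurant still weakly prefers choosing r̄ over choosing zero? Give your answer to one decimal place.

Choosing r̄ yields the excellent type 49.6 − 2.1·r̄; choosing zero yields 18.5.
The excellent type is indifferent at 49.6 − 2.1·r̄ = 18.5, i.e. r̄ = (49.6 − 18.5) / 2.1 ≈ 14.8.
For any r̄ above 14.8 the excellent type would rather pool at zero, so separation collapses.

14.8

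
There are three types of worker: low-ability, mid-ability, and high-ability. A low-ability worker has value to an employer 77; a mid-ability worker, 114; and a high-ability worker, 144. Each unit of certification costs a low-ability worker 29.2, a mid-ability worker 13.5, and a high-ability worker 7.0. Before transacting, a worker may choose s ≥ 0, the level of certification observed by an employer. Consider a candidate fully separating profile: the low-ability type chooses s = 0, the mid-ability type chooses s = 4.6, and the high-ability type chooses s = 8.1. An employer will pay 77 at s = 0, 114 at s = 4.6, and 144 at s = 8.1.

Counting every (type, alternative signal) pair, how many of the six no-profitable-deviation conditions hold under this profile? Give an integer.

Low-ability (own payoff 77): to s=4.6 gives 114 − 29.2×4.6 = -20.32 → no gain ✓; to s=8.1 gives 144 − 29.2×8.1 = -92.52 → no gain ✓.
Mid-ability (own payoff 114 − 13.5×4.6 = 51.9): to s=0 gives 77 → profitable ✗; to s=8.1 gives 144 − 13.5×8.1 = 34.65 → no gain ✓.
High-ability (own payoff 144 − 7.0×8.1 = 87.3): to s=0 gives 77 → no gain ✓; to s=4.6 gives 114 − 7.0×4.6 = 81.8 → no gain ✓.
5 of the 6 constraints hold; not an equilibrium.

5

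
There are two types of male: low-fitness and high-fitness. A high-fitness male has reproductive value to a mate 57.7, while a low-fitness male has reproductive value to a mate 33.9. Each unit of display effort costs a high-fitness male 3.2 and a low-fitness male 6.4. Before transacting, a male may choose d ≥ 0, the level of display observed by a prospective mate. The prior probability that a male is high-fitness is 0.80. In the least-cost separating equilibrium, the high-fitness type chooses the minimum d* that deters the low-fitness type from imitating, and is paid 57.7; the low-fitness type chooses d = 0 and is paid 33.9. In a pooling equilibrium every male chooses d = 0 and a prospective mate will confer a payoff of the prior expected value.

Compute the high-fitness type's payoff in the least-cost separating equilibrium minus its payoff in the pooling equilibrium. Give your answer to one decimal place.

-7.1

Least-cost separating signal: d* solves 33.9 = 57.7 − 6.4·d*, so d* = (57.7 − 33.9)/6.4 ≈ 3.7188.
High-fitness type's separating payoff: 57.7 − 3.2 × d* = 57.7 − 3.2 × (57.7 − 33.9)/6.4 = 57.7 − 76.16/6.4 = 45.8.
Pooling payoff: 0.80 × 57.7 + 0.20 × 33.9 = 52.94.
Difference: 45.8 − 52.94 = -7.14, i.e. -7.1 to one decimal place.
The high-fitness type would prefer the pooling outcome.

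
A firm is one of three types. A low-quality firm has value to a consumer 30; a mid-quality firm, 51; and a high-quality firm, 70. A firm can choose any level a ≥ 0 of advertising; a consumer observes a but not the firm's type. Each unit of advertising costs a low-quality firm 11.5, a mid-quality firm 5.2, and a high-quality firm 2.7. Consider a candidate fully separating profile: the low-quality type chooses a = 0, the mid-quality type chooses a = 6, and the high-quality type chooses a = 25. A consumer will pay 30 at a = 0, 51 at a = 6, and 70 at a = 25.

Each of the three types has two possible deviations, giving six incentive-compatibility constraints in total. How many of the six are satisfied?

3

Mid-quality (own payoff 51 − 5.2×6 = 19.8): to a=0 gives 30 → profitable ✗; to a=25 gives 70 − 5.2×25 = -60 → no gain ✓.
High-quality (own payoff 70 − 2.7×25 = 2.5): to a=0 gives 30 → profitable ✗; to a=6 gives 51 − 2.7×6 = 34.8 → profitable ✗.
Low-quality (own payoff 30): to a=6 gives 51 − 11.5×6 = -18 → no gain ✓; to a=25 gives 70 − 11.5×25 = -217.5 → no gain ✓.
3 of the 6 constraints hold; not an equilibrium.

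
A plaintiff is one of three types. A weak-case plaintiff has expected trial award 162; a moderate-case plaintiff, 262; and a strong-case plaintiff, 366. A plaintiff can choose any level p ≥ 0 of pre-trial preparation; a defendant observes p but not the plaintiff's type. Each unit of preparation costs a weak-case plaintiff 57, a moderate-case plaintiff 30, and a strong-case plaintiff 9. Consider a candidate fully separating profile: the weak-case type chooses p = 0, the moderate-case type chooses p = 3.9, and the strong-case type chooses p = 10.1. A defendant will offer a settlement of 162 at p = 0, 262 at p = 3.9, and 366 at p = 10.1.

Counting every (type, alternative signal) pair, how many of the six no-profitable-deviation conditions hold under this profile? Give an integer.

Strong-case (own payoff 366 − 9×10.1 = 275.1): to p=0 gives 162 → no gain ✓; to p=3.9 gives 262 − 9×3.9 = 226.9 → no gain ✓.
Moderate-case (own payoff 262 − 30×3.9 = 145): to p=0 gives 162 → profitable ✗; to p=10.1 gives 366 − 30×10.1 = 63 → no gain ✓.
Weak-case (own payoff 162): to p=3.9 gives 262 − 57×3.9 = 39.7 → no gain ✓; to p=10.1 gives 366 − 57×10.1 = -209.7 → no gain ✓.
5 of the 6 constraints hold; not an equilibrium.

5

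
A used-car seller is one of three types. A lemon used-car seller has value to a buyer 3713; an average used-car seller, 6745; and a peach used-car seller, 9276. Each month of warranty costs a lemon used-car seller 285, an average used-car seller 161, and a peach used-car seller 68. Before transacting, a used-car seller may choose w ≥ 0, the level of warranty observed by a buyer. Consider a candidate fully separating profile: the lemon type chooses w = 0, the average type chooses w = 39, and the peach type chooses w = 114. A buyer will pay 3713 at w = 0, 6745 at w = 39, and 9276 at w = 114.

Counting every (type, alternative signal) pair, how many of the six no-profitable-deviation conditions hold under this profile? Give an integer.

3

Lemon (own payoff 3713): to w=39 gives 6745 − 285×39 = -4370 → no gain ✓; to w=114 gives 9276 − 285×114 = -23214 → no gain ✓.
Average (own payoff 6745 − 161×39 = 466): to w=0 gives 3713 → profitable ✗; to w=114 gives 9276 − 161×114 = -9078 → no gain ✓.
Peach (own payoff 9276 − 68×114 = 1524): to w=0 gives 3713 → profitable ✗; to w=39 gives 6745 − 68×39 = 4093 → profitable ✗.
3 of the 6 constraints hold; not an equilibrium.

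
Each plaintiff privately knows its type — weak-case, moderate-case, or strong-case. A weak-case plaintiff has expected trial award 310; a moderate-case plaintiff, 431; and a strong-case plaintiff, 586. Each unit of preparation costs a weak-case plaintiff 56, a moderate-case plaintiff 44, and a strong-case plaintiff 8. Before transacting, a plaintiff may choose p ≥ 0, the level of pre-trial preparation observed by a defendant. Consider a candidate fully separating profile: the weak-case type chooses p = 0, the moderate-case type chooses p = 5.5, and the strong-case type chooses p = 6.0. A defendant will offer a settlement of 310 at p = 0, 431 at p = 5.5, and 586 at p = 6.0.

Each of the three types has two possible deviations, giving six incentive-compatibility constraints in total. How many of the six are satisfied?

4

Strong-case (own payoff 586 − 8×6.0 = 538): to p=0 gives 310 → no gain ✓; to p=5.5 gives 431 − 8×5.5 = 387 → no gain ✓.
Moderate-case (own payoff 431 − 44×5.5 = 189): to p=0 gives 310 → profitable ✗; to p=6.0 gives 586 − 44×6.0 = 322 → profitable ✗.
Weak-case (own payoff 310): to p=5.5 gives 431 − 56×5.5 = 123 → no gain ✓; to p=6.0 gives 586 − 56×6.0 = 250 → no gain ✓.
4 of the 6 constraints hold; not an equilibrium.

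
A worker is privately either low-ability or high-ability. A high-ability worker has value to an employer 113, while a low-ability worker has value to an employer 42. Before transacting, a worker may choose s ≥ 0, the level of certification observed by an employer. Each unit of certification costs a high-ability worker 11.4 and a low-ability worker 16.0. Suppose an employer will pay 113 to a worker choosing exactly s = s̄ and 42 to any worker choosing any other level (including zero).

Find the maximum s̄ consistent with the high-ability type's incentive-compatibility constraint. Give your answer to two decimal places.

Choosing s̄ yields the high-ability type 113 − 11.4·s̄; choosing zero yields 42.
The high-ability type is indifferent at 113 − 11.4·s̄ = 42, i.e. s̄ = (113 − 42) / 11.4 ≈ 6.23.
For any s̄ above 6.23 the high-ability type would rather pool at zero, so separation collapses.

6.23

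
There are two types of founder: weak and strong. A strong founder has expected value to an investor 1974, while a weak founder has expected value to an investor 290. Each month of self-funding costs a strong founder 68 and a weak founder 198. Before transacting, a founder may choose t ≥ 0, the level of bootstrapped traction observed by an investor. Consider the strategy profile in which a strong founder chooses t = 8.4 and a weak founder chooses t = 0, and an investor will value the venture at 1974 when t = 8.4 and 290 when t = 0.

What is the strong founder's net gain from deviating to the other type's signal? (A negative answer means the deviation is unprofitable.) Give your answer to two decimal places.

Playing t = 8.4 the strong founder receives 1974 − 68 × 8.4 = 1402.8.
Deviating to t = 0 yields 290 instead.
Gain from deviating: 290 − 1402.8 = -1112.80.
The gain is negative, so the strong type's incentive-compatibility constraint is satisfied.

-1112.80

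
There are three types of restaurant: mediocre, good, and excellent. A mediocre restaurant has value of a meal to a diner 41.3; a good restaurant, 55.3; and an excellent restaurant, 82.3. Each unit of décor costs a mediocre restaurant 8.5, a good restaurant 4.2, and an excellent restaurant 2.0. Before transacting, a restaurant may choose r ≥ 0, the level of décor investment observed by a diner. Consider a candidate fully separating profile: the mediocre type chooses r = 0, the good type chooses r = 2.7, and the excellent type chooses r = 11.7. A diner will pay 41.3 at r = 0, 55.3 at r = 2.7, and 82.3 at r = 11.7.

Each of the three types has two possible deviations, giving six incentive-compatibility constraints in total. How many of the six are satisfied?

6

Mediocre (own payoff 41.3): to r=2.7 gives 55.3 − 8.5×2.7 = 32.35 → no gain ✓; to r=11.7 gives 82.3 − 8.5×11.7 = -17.15 → no gain ✓.
Excellent (own payoff 82.3 − 2.0×11.7 = 58.9): to r=0 gives 41.3 → no gain ✓; to r=2.7 gives 55.3 − 2.0×2.7 = 49.9 → no gain ✓.
Good (own payoff 55.3 − 4.2×2.7 = 43.96): to r=0 gives 41.3 → no gain ✓; to r=11.7 gives 82.3 − 4.2×11.7 = 33.16 → no gain ✓.
6 of the 6 constraints hold; this profile is a separating equilibrium.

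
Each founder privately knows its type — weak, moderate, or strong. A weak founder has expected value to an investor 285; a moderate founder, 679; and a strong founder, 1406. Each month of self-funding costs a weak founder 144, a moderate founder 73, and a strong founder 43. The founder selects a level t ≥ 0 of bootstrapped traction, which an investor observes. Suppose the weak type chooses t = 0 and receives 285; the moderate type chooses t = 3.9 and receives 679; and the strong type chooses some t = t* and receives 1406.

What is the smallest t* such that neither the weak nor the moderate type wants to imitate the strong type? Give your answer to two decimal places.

Weak type (on-path payoff 285) won't mimic when 285 ≥ 1406 − 144·t*, i.e. t* ≥ 7.78.
Moderate type (on-path payoff 679 − 73×3.9 = 394.3) won't mimic when 394.3 ≥ 1406 − 73·t*, i.e. t* ≥ 13.86.
Both must hold, so t* = max(7.78, 13.86) = 13.86. The moderate type's constraint binds.

13.86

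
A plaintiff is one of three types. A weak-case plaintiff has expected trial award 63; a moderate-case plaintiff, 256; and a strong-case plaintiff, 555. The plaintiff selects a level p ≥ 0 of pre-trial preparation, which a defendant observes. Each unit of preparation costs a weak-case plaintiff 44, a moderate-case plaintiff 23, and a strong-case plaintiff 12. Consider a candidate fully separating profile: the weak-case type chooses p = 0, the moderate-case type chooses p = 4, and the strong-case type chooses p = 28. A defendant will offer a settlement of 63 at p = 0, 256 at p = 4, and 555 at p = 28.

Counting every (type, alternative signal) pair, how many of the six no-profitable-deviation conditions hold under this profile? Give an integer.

Strong-case (own payoff 555 − 12×28 = 219): to p=0 gives 63 → no gain ✓; to p=4 gives 256 − 12×4 = 208 → no gain ✓.
Weak-case (own payoff 63): to p=4 gives 256 − 44×4 = 80 → profitable ✗; to p=28 gives 555 − 44×28 = -677 → no gain ✓.
Moderate-case (own payoff 256 − 23×4 = 164): to p=0 gives 63 → no gain ✓; to p=28 gives 555 − 23×28 = -89 → no gain ✓.
5 of the 6 constraints hold; not an equilibrium.

5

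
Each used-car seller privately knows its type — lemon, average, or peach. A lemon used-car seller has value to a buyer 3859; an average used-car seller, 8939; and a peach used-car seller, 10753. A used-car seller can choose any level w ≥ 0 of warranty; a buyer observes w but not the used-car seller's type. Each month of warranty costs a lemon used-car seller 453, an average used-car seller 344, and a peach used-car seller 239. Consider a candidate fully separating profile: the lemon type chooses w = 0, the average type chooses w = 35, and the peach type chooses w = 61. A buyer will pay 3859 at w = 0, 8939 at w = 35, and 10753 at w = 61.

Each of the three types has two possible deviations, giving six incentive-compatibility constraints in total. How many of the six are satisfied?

Average (own payoff 8939 − 344×35 = -3101): to w=0 gives 3859 → profitable ✗; to w=61 gives 10753 − 344×61 = -10231 → no gain ✓.
Lemon (own payoff 3859): to w=35 gives 8939 − 453×35 = -6916 → no gain ✓; to w=61 gives 10753 − 453×61 = -16880 → no gain ✓.
Peach (own payoff 10753 − 239×61 = -3826): to w=0 gives 3859 → profitable ✗; to w=35 gives 8939 − 239×35 = 574 → profitable ✗.
3 of the 6 constraints hold; not an equilibrium.

3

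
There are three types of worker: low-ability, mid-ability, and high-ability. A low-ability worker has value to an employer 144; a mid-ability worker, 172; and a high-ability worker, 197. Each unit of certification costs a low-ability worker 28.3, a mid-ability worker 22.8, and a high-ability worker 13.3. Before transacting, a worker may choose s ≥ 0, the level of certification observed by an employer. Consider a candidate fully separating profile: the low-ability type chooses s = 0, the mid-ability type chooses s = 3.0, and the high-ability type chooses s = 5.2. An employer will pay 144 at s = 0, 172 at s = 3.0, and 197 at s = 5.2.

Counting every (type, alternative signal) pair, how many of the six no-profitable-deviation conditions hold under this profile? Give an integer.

Mid-ability (own payoff 172 − 22.8×3.0 = 103.6): to s=0 gives 144 → profitable ✗; to s=5.2 gives 197 − 22.8×5.2 = 78.44 → no gain ✓.
High-ability (own payoff 197 − 13.3×5.2 = 127.84): to s=0 gives 144 → profitable ✗; to s=3.0 gives 172 − 13.3×3.0 = 132.1 → profitable ✗.
Low-ability (own payoff 144): to s=3.0 gives 172 − 28.3×3.0 = 87.1 → no gain ✓; to s=5.2 gives 197 − 28.3×5.2 = 49.84 → no gain ✓.
3 of the 6 constraints hold; not an equilibrium.

3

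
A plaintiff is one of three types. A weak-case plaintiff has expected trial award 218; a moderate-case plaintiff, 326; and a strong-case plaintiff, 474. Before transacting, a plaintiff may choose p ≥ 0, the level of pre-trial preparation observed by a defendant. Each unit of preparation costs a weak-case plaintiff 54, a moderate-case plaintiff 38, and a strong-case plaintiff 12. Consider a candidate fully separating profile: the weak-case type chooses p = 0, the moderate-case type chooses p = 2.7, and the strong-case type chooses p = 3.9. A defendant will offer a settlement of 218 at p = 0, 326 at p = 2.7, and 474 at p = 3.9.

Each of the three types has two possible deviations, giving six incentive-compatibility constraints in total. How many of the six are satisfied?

Moderate-case (own payoff 326 − 38×2.7 = 223.4): to p=0 gives 218 → no gain ✓; to p=3.9 gives 474 − 38×3.9 = 325.8 → profitable ✗.
Weak-case (own payoff 218): to p=2.7 gives 326 − 54×2.7 = 180.2 → no gain ✓; to p=3.9 gives 474 − 54×3.9 = 263.4 → profitable ✗.
Strong-case (own payoff 474 − 12×3.9 = 427.2): to p=0 gives 218 → no gain ✓; to p=2.7 gives 326 − 12×2.7 = 293.6 → no gain ✓.
4 of the 6 constraints hold; not an equilibrium.

4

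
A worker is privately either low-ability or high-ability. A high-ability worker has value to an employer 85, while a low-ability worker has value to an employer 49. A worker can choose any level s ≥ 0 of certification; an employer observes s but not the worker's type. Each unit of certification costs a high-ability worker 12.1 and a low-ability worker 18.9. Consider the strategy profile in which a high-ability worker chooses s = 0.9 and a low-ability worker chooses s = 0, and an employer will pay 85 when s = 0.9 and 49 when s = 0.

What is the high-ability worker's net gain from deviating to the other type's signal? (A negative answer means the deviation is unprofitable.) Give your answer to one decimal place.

Playing s = 0.9 the high-ability worker receives 85 − 12.1 × 0.9 = 74.11.
Deviating to s = 0 yields 49 instead.
Gain from deviating: 49 − 74.11 = -25.11, i.e. -25.1 to one decimal place.
The gain is negative, so the high-ability type's incentive-compatibility constraint is satisfied.

-25.1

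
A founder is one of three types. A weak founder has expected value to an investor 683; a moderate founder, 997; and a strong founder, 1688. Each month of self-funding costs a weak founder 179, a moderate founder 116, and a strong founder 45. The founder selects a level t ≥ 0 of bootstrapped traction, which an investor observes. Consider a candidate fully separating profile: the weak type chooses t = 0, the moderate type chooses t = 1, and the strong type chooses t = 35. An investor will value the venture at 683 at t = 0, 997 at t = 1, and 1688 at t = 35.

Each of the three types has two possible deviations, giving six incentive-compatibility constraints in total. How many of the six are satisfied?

3

Weak (own payoff 683): to t=1 gives 997 − 179×1 = 818 → profitable ✗; to t=35 gives 1688 − 179×35 = -4577 → no gain ✓.
Moderate (own payoff 997 − 116×1 = 881): to t=0 gives 683 → no gain ✓; to t=35 gives 1688 − 116×35 = -2372 → no gain ✓.
Strong (own payoff 1688 − 45×35 = 113): to t=0 gives 683 → profitable ✗; to t=1 gives 997 − 45×1 = 952 → profitable ✗.
3 of the 6 constraints hold; not an equilibrium.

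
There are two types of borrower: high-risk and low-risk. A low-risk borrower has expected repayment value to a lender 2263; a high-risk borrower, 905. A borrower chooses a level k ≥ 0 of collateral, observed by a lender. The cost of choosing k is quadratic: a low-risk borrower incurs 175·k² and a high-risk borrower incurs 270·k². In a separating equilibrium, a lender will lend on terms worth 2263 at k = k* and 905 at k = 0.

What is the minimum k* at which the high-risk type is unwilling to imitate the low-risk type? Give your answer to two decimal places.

The high-risk type at k = 0 receives 905; imitating at k* yields 2263 − 270·k*².
Indifference: 905 = 2263 − 270·k*², so k*² = (2263 − 905) / 270 ≈ 5.0296.
k* = √5.0296 ≈ 2.24.

2.24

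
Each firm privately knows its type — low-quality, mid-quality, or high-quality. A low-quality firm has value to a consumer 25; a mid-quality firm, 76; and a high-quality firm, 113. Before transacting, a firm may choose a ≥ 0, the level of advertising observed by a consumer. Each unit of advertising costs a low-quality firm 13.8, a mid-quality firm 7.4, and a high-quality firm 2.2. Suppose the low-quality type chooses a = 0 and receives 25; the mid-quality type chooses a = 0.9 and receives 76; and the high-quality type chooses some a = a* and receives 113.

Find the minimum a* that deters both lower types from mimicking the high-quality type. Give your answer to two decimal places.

6.38

Low-quality type (on-path payoff 25) won't mimic when 25 ≥ 113 − 13.8·a*, i.e. a* ≥ 6.38.
Mid-quality type (on-path payoff 76 − 7.4×0.9 = 69.34) won't mimic when 69.34 ≥ 113 − 7.4·a*, i.e. a* ≥ 5.90.
Both must hold, so a* = max(6.38, 5.90) = 6.38. The low-quality type's constraint binds.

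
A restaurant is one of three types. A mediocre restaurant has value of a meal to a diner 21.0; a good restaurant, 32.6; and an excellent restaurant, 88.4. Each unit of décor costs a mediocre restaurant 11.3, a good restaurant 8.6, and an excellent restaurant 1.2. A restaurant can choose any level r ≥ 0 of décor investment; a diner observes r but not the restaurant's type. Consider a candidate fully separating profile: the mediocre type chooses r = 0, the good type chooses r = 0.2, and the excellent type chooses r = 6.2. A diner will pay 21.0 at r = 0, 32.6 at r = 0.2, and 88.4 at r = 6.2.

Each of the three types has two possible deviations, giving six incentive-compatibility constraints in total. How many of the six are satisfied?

4

Mediocre (own payoff 21.0): to r=0.2 gives 32.6 − 11.3×0.2 = 30.34 → profitable ✗; to r=6.2 gives 88.4 − 11.3×6.2 = 18.34 → no gain ✓.
Good (own payoff 32.6 − 8.6×0.2 = 30.88): to r=0 gives 21.0 → no gain ✓; to r=6.2 gives 88.4 − 8.6×6.2 = 35.08 → profitable ✗.
Excellent (own payoff 88.4 − 1.2×6.2 = 80.96): to r=0 gives 21.0 → no gain ✓; to r=0.2 gives 32.6 − 1.2×0.2 = 32.36 → no gain ✓.
4 of the 6 constraints hold; not an equilibrium.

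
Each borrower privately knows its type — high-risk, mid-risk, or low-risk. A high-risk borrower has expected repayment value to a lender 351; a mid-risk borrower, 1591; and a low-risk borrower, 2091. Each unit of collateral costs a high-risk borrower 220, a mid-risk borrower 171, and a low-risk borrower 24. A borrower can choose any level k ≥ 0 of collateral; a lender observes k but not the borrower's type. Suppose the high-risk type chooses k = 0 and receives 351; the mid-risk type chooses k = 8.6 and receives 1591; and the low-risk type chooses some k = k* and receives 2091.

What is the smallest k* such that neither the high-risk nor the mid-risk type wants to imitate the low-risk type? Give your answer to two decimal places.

11.52

High-risk type (on-path payoff 351) won't mimic when 351 ≥ 2091 − 220·k*, i.e. k* ≥ 7.91.
Mid-risk type (on-path payoff 1591 − 171×8.6 = 120.4) won't mimic when 120.4 ≥ 2091 − 171·k*, i.e. k* ≥ 11.52.
Both must hold, so k* = max(7.91, 11.52) = 11.52. The mid-risk type's constraint binds.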